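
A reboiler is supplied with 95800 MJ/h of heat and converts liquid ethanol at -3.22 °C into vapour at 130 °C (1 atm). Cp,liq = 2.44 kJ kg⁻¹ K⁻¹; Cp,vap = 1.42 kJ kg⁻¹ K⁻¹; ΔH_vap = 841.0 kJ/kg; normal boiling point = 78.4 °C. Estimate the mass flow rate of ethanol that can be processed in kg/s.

ṁ = 23.9 kg/s

Δh = 2.44×(78.4−-3.22) + 841.0 + 1.42×(130−78.4) = 1113.4 kJ/kg
Q = 95800 MJ/h = 26611 kJ/s = 26611 kJ/s
ṁ = Q/Δh = 26611 / 1113.4 = 23.9 kg/s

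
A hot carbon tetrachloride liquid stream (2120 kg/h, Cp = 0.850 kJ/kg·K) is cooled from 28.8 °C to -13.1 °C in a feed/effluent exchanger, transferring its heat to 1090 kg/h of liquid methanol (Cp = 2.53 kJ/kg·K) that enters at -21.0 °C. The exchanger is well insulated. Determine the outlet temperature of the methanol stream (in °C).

Heat released by hot stream: Q = 2120 × 0.850 × (28.8 − -13.1) = 75504 kJ/h
Energy balance on cold side (adiabatic exchanger): Q = ṁ_c·Cp_c·(T_c,out − T_c,in)
T_c,out = -21.0 + 75504/(1090 × 2.53) = 6.3793 °C

T_c,out = 6.38 °C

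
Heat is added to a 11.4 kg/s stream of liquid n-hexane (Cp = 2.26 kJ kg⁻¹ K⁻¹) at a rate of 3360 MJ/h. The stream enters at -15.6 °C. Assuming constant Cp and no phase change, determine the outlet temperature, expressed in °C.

Q = 3360 MJ/h = 933.33 kJ/s
ΔT = Q/(ṁ·Cp) = 933.33/(11.4×2.26) = 36.226 K
T_out = -15.6 + 36.226 = 20.626 °C

T_out = 20.6 °C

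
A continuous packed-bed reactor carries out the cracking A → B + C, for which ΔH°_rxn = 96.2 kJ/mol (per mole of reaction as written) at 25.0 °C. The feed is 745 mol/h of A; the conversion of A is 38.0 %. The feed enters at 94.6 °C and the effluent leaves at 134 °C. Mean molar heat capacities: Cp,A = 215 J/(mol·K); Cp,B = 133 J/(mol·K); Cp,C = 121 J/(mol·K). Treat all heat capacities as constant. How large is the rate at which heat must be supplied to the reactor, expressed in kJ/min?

Extent of reaction ξ = 0.380 × 745 = 283.1 mol/h
Reaction term: ξ·ΔH°_rxn = 283.1 × 96.2 = 27234 kJ/h
Sensible, feed 94.6→25 °C: -11148 kJ/h
Outlet flows (mol/h): A 461.9, B 283.1, C 283.1
Sensible, products 25→134 °C: 18663 kJ/h
Q = ΔH = 34749 kJ/h = 9.6524 kW
Heat supplied = 579.14 kJ/min

Q_in = 579 kJ/min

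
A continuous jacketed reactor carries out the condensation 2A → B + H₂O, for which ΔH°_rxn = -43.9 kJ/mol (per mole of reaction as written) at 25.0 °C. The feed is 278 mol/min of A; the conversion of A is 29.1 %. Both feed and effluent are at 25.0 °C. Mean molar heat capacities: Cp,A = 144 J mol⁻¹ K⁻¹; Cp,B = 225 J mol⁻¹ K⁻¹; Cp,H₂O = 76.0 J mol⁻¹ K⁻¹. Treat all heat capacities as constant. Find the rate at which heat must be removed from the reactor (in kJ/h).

Extent of reaction ξ = 0.291 × 278 / 2 = 40.449 mol/min
Reaction term: ξ·ΔH°_rxn = 40.449 × -43.9 = -1775.7 kJ/min
Q = ΔH = -1775.7 kJ/min = -29.595 kW
Heat removed = 106540 kJ/h

Q_out = 107000 kJ/h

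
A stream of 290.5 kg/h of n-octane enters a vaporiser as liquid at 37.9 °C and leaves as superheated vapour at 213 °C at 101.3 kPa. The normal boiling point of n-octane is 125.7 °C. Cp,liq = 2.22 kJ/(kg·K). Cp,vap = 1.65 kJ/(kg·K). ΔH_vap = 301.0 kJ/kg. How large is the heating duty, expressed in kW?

liquid 37.9→125.7 °C: 194.92 kJ/kg
vaporisation at 125.7 °C: 301 kJ/kg
vapour 125.7→213 °C: 144.04 kJ/kg
Δh = 194.92 + 301 + 144.04 = 639.96 kJ/kg
Q = ṁ·Δh = 290.5 kg/h × 639.96 kJ/kg = 185910 kJ/h
|Q| = 51.641 kW

Q = 51.6 kW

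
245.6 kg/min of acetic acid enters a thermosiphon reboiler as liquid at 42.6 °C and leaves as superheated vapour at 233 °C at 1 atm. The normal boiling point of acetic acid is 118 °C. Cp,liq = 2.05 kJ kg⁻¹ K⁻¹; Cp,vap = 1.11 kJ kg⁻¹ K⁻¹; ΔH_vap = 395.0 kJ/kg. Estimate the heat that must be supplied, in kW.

Q = 2770 kW

liquid 42.6→118 °C: 154.57 kJ/kg
vaporisation at 118 °C: 395 kJ/kg
vapour 118→233 °C: 127.65 kJ/kg
Δh = 154.57 + 395 + 127.65 = 677.22 kJ/kg
Q = ṁ·Δh = 245.6 kg/min × 677.22 kJ/kg = 166330 kJ/min
|Q| = 2772.1 kW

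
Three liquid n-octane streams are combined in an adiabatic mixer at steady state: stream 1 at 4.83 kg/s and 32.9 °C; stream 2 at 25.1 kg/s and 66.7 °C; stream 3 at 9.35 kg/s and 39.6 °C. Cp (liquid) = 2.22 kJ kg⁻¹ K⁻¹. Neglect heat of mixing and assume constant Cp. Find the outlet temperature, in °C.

T_out = 56.1 °C

Energy balance with Q = 0: Σ ṁᵢCp,ᵢ(T_out − Tᵢ) = 0
Σ ṁᵢCp,ᵢTᵢ = 4.83×2.22×32.9 + 25.1×2.22×66.7 + 9.35×2.22×39.6 = 4891.4
Σ ṁᵢCp,ᵢ = 4.83×2.22 + 25.1×2.22 + 9.35×2.22 = 87.202
T_out = 4891.4 / 87.202 = 56.093 °C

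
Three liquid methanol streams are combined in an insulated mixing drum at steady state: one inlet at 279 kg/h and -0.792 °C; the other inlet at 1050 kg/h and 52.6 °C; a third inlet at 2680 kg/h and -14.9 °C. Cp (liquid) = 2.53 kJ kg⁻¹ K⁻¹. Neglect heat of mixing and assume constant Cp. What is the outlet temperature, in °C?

No heat crosses the boundary, so H_out = H_in.
T_out = Σ ṁᵢCp,ᵢTᵢ / Σ ṁᵢCp,ᵢ
      = 38145 / 10143 = 3.7608 °C

T_out = 3.76 °C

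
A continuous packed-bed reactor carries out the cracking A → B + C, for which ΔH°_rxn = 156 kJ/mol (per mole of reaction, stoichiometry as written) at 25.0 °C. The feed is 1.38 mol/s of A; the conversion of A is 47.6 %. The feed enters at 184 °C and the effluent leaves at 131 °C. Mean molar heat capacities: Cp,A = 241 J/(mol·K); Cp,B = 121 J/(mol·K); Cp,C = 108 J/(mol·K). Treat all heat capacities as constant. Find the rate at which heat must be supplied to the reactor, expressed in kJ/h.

Q_in = 302000 kJ/h

Extent of reaction ξ = 0.476 × 1.38 = 0.65688 mol/s
Reaction term: ξ·ΔH°_rxn = 0.65688 × 156 = 102.47 kJ/s
Sensible, feed 184→25 °C: -52.88 kJ/s
Outlet flows (mol/s): A 0.72312, B 0.65688, C 0.65688
Sensible, products 25→131 °C: 34.418 kJ/s
Q = ΔH = 84.011 kJ/s = 84.011 kW
Heat supplied = 302440 kJ/h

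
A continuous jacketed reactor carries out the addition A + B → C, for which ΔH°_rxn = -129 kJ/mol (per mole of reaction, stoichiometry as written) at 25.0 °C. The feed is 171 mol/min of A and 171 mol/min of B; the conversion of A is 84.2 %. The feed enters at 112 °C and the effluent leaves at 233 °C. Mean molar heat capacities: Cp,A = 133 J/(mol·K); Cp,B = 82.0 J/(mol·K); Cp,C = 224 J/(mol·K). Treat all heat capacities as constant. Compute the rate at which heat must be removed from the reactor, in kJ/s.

Q_out = 231 kJ/s

Extent of reaction ξ = 0.842 × 171 = 143.98 mol/min
Reaction term: ξ·ΔH°_rxn = 143.98 × -129 = -18574 kJ/min
Sensible, feed 112→25 °C: -3198.6 kJ/min
Outlet flows (mol/min): A 27.018, B 27.018, C 143.98
Sensible, products 25→233 °C: 7916.7 kJ/min
Q = ΔH = -13856 kJ/min = -230.93 kW
Heat removed = 230.93 kJ/s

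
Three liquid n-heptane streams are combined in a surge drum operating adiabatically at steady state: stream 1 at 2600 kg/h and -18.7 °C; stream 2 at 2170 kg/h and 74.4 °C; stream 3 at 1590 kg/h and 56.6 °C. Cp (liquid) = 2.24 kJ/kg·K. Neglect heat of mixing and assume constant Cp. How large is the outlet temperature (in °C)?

Energy balance with Q = 0: Σ ṁᵢCp,ᵢ(T_out − Tᵢ) = 0
Σ ṁᵢCp,ᵢTᵢ = 2600×2.24×-18.7 + 2170×2.24×74.4 + 1590×2.24×56.6 = 454320
Σ ṁᵢCp,ᵢ = 2600×2.24 + 2170×2.24 + 1590×2.24 = 14246
T_out = 454320 / 14246 = 31.89 °C

T_out = 31.9 °C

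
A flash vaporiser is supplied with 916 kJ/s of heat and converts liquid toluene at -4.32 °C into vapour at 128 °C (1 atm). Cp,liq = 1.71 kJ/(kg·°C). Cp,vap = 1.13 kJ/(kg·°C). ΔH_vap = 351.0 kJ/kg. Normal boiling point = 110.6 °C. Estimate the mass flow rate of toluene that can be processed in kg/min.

Δh = 1.71×(110.6−-4.32) + 351.0 + 1.13×(128−110.6) = 567.18 kJ/kg
Q = 916 kJ/s = 916 kJ/s = 54960 kJ/min
ṁ = Q/Δh = 54960 / 567.18 = 96.901 kg/min

ṁ = 96.9 kg/min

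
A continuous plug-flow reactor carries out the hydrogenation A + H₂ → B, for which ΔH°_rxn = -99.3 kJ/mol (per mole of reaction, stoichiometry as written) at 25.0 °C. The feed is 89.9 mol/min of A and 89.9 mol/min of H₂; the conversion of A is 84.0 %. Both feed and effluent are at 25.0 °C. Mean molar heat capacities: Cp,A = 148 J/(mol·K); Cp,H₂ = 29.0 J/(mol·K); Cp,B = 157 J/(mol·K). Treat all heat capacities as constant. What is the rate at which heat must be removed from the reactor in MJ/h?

Extent of reaction ξ = 0.840 × 89.9 = 75.516 mol/min
Reaction term: ξ·ΔH°_rxn = 75.516 × -99.3 = -7498.7 kJ/min
Q = ΔH = -7498.7 kJ/min = -124.98 kW
Heat removed = 449.92 MJ/h

Q_out = 450 MJ/h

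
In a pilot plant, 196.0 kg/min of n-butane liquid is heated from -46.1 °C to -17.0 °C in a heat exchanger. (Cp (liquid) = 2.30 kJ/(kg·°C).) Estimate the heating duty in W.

Q = ṁ·Cp·ΔT = 196.0 × 2.30 × (-17.0 − -46.1) = 13118 kJ/min
Converting: 13118 / 60 s = 218.64 kW
Heating duty = 218640 W

Q = 219000 W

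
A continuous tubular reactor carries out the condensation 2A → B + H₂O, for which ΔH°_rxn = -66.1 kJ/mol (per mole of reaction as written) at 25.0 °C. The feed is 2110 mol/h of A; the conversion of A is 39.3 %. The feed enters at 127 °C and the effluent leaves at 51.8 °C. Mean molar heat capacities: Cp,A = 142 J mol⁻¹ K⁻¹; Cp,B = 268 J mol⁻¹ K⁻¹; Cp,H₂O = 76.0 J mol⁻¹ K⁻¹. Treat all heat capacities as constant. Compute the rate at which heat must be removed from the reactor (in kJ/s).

Q_out = 13.7 kJ/s

Extent of reaction ξ = 0.393 × 2110 / 2 = 414.62 mol/h
Reaction term: ξ·ΔH°_rxn = 414.62 × -66.1 = -27406 kJ/h
Sensible, feed 127→25 °C: -30561 kJ/h
Outlet flows (mol/h): A 1280.8, B 414.62, H₂O 414.62
Sensible, products 25→51.8 °C: 8696.5 kJ/h
Q = ΔH = -49271 kJ/h = -13.686 kW
Heat removed = 13.686 kJ/s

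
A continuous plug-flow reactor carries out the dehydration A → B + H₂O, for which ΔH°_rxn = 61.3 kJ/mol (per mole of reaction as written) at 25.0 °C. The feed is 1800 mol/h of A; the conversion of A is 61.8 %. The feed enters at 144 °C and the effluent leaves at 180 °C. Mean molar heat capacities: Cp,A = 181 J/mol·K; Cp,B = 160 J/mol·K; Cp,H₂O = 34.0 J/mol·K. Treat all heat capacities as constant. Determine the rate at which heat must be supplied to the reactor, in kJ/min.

Q_in = 1370 kJ/min

Extent of reaction ξ = 0.618 × 1800 = 1112.4 mol/h
Reaction term: ξ·ΔH°_rxn = 1112.4 × 61.3 = 68190 kJ/h
Sensible, feed 144→25 °C: -38770 kJ/h
Outlet flows (mol/h): A 687.6, B 1112.4, H₂O 1112.4
Sensible, products 25→180 °C: 52740 kJ/h
Q = ΔH = 82160 kJ/h = 22.822 kW
Heat supplied = 1369.3 kJ/min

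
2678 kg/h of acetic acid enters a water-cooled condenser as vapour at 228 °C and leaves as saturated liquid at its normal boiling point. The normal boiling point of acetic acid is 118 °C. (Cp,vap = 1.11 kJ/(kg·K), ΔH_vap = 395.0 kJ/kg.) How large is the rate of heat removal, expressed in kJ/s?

vapour 228→118 °C: -122.1 kJ/kg
condensation at 118 °C: -395 kJ/kg
Δh = -122.1 + -395 = -517.1 kJ/kg
Q = ṁ·Δh = 2678 kg/h × -517.1 kJ/kg = -1.3848e+06 kJ/h
|Q| = 384.66 kW

Q_c = 385 kJ/s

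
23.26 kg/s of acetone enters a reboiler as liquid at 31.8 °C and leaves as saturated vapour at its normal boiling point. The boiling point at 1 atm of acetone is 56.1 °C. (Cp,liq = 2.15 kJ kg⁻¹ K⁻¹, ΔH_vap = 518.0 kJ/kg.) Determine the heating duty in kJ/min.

Q = 796000 kJ/min

liquid 31.8→56.1 °C: 52.245 kJ/kg
vaporisation at 56.1 °C: 518 kJ/kg
Δh = 52.245 + 518 = 570.25 kJ/kg
Q = ṁ·Δh = 23.26 kg/s × 570.25 kJ/kg = 13264 kJ/s
|Q| = 13264 kW = 795830 kJ/min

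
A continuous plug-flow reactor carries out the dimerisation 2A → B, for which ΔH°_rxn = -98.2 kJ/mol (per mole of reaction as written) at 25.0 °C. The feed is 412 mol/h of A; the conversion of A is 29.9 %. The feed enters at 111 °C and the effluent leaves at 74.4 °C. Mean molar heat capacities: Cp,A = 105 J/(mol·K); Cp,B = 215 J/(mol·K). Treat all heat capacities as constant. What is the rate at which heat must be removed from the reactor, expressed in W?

Q_out = 2120 W

Extent of reaction ξ = 0.299 × 412 / 2 = 61.594 mol/h
Reaction term: ξ·ΔH°_rxn = 61.594 × -98.2 = -6048.5 kJ/h
Sensible, feed 111→25 °C: -3720.4 kJ/h
Outlet flows (mol/h): A 288.81, B 61.594
Sensible, products 25→74.4 °C: 2152.3 kJ/h
Q = ΔH = -7616.6 kJ/h = -2.1157 kW
Heat removed = 2115.7 W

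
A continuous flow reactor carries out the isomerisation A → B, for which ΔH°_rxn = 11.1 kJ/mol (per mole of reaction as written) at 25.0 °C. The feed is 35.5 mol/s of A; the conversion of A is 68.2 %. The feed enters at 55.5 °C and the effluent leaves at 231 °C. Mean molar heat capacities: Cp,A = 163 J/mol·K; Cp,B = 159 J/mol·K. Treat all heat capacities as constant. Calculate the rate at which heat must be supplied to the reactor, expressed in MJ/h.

Q_in = 4550 MJ/h

Extent of reaction ξ = 0.682 × 35.5 = 24.211 mol/s
Reaction term: ξ·ΔH°_rxn = 24.211 × 11.1 = 268.74 kJ/s
Sensible, feed 55.5→25 °C: -176.49 kJ/s
Outlet flows (mol/s): A 11.289, B 24.211
Sensible, products 25→231 °C: 1172.1 kJ/s
Q = ΔH = 1264.3 kJ/s = 1264.3 kW
Heat supplied = 4551.6 MJ/h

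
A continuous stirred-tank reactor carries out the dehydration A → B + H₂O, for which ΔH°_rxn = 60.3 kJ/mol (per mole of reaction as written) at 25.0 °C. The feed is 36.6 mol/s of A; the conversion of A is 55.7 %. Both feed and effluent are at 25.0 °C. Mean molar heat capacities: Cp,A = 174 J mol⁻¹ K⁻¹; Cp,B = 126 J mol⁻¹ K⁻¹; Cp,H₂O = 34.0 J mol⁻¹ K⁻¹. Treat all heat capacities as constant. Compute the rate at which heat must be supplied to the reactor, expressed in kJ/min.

Extent of reaction ξ = 0.557 × 36.6 = 20.386 mol/s
Reaction term: ξ·ΔH°_rxn = 20.386 × 60.3 = 1229.3 kJ/s
Q = ΔH = 1229.3 kJ/s = 1229.3 kW
Heat supplied = 73757 kJ/min

Q_in = 73800 kJ/min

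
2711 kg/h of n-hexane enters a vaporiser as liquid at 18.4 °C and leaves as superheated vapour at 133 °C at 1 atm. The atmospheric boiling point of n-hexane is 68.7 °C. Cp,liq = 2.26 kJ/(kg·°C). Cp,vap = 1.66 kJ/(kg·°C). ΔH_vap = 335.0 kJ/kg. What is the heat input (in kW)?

liquid 18.4→68.7 °C: 113.68 kJ/kg
vaporisation at 68.7 °C: 335 kJ/kg
vapour 68.7→133 °C: 106.74 kJ/kg
Δh = 113.68 + 335 + 106.74 = 555.42 kJ/kg
Q = ṁ·Δh = 2711 kg/h × 555.42 kJ/kg = 1.5057e+06 kJ/h
|Q| = 418.26 kW

Q = 418 kW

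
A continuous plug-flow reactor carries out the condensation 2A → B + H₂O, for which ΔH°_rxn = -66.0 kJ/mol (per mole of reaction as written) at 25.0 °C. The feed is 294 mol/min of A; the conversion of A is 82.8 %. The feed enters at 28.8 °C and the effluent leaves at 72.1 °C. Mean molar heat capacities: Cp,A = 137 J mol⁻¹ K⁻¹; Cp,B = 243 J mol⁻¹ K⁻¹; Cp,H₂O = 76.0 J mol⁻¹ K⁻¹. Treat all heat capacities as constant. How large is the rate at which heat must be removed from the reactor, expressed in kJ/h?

Q_out = 362000 kJ/h

Extent of reaction ξ = 0.828 × 294 / 2 = 121.72 mol/min
Reaction term: ξ·ΔH°_rxn = 121.72 × -66.0 = -8033.3 kJ/min
Sensible, feed 28.8→25 °C: -153.06 kJ/min
Outlet flows (mol/min): A 50.568, B 121.72, H₂O 121.72
Sensible, products 25→72.1 °C: 2155.1 kJ/min
Q = ΔH = -6031.2 kJ/min = -100.52 kW
Heat removed = 361870 kJ/h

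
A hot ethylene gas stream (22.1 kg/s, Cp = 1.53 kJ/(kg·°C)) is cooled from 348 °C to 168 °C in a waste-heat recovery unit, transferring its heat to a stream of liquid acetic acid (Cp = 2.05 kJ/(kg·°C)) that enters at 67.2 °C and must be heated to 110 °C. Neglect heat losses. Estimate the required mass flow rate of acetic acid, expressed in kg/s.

Heat released by hot stream: Q = 22.1 × 1.53 × (348 − 168) = 6086.3 kJ/s
Energy balance on cold side (adiabatic exchanger): Q = ṁ_c·Cp_c·(T_c,out − T_c,in)
ṁ_c = 6086.3 / [2.05 × (110 − 67.2)] = 69.368 kg/s

ṁ_c = 69.4 kg/s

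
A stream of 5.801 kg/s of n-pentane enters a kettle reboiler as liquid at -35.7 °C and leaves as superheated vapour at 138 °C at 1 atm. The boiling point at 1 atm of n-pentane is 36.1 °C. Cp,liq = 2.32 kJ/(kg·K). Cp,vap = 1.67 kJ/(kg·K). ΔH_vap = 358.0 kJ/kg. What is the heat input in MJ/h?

liquid -35.7→36.1 °C: 166.58 kJ/kg
vaporisation at 36.1 °C: 358 kJ/kg
vapour 36.1→138 °C: 170.17 kJ/kg
Δh = 166.58 + 358 + 170.17 = 694.75 kJ/kg
Q = ṁ·Δh = 5.801 kg/s × 694.75 kJ/kg = 4030.2 kJ/s
|Q| = 4030.2 kW = 14509 MJ/h

Q = 14500 MJ/h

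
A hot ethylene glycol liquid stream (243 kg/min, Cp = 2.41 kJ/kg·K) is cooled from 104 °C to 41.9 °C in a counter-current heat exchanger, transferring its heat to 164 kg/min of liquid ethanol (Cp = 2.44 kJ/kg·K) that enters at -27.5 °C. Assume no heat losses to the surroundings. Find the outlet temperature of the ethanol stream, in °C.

T_c,out = 63.4 °C

Heat released by hot stream: Q = 243 × 2.41 × (104 − 41.9) = 36368 kJ/min
Energy balance on cold side (adiabatic exchanger): Q = ṁ_c·Cp_c·(T_c,out − T_c,in)
T_c,out = -27.5 + 36368/(164 × 2.44) = 63.383 °C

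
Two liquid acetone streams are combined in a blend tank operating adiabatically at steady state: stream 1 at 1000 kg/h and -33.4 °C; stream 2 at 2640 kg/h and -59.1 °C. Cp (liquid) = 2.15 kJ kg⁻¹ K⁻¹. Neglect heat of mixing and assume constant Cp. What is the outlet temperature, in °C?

T_out = -52.0 °C

No heat crosses the boundary, so H_out = H_in.
T_out = Σ ṁᵢCp,ᵢTᵢ / Σ ṁᵢCp,ᵢ
      = -407260 / 7826 = -52.04 °C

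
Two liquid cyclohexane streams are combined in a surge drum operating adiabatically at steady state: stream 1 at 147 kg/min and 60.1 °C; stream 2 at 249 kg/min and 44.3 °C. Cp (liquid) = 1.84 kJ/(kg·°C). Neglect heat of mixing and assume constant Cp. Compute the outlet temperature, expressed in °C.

T_out = 50.2 °C

Energy balance with Q = 0: Σ ṁᵢCp,ᵢ(T_out − Tᵢ) = 0
Σ ṁᵢCp,ᵢTᵢ = 147×1.84×60.1 + 249×1.84×44.3 = 36552
Σ ṁᵢCp,ᵢ = 147×1.84 + 249×1.84 = 728.64
T_out = 36552 / 728.64 = 50.165 °C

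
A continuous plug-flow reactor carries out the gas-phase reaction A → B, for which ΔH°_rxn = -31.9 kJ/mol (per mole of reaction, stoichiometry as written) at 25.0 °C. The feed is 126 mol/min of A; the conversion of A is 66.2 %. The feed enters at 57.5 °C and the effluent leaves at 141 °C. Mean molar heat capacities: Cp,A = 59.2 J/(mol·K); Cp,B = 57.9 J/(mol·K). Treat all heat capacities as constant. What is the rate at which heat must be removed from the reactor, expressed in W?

Extent of reaction ξ = 0.662 × 126 = 83.412 mol/min
Reaction term: ξ·ΔH°_rxn = 83.412 × -31.9 = -2660.8 kJ/min
Sensible, feed 57.5→25 °C: -242.42 kJ/min
Outlet flows (mol/min): A 42.588, B 83.412
Sensible, products 25→141 °C: 852.69 kJ/min
Q = ΔH = -2050.6 kJ/min = -34.176 kW
Heat removed = 34176 W

Q_out = 34200 W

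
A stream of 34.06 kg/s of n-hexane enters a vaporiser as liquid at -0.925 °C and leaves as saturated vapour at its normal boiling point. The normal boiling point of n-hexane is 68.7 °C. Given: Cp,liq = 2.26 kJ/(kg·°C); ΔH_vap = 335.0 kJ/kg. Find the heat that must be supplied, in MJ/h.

Q = 60400 MJ/h

liquid -0.925→68.7 °C: 157.35 kJ/kg
vaporisation at 68.7 °C: 335 kJ/kg
Δh = 157.35 + 335 = 492.35 kJ/kg
Q = ṁ·Δh = 34.06 kg/s × 492.35 kJ/kg = 16770 kJ/s
|Q| = 16770 kW = 60370 MJ/h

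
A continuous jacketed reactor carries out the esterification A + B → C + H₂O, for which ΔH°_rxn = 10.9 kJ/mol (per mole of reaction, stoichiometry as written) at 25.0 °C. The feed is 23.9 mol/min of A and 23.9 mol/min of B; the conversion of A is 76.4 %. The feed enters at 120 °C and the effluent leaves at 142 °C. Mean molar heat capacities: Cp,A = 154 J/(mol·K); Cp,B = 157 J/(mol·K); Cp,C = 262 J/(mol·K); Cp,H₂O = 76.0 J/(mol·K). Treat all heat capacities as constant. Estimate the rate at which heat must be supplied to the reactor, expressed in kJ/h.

Extent of reaction ξ = 0.764 × 23.9 = 18.26 mol/min
Reaction term: ξ·ΔH°_rxn = 18.26 × 10.9 = 199.03 kJ/min
Sensible, feed 120→25 °C: -706.13 kJ/min
Outlet flows (mol/min): A 5.6404, B 5.6404, C 18.26, H₂O 18.26
Sensible, products 25→142 °C: 927.33 kJ/min
Q = ΔH = 420.24 kJ/min = 7.0039 kW
Heat supplied = 25214 kJ/h

Q_in = 25200 kJ/h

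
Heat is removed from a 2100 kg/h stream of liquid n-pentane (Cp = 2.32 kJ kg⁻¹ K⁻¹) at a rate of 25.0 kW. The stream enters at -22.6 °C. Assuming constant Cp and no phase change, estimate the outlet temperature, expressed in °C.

T_out = -41.1 °C

Q = 25.0 kW = 90000 kJ/h
ΔT = Q/(ṁ·Cp) = 90000/(2100×2.32) = 18.473 K
T_out = -22.6 − 18.473 = -41.073 °C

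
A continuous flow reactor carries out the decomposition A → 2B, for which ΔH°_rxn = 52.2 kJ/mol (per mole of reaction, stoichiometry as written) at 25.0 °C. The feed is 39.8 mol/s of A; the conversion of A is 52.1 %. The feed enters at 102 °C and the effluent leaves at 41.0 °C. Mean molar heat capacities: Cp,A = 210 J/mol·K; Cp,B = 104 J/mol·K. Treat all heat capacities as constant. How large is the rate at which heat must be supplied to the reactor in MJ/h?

Q_in = 2060 MJ/h

Extent of reaction ξ = 0.521 × 39.8 = 20.736 mol/s
Reaction term: ξ·ΔH°_rxn = 20.736 × 52.2 = 1082.4 kJ/s
Sensible, feed 102→25 °C: -643.57 kJ/s
Outlet flows (mol/s): A 19.064, B 41.472
Sensible, products 25→41.0 °C: 133.06 kJ/s
Q = ΔH = 571.91 kJ/s = 571.91 kW
Heat supplied = 2058.9 MJ/h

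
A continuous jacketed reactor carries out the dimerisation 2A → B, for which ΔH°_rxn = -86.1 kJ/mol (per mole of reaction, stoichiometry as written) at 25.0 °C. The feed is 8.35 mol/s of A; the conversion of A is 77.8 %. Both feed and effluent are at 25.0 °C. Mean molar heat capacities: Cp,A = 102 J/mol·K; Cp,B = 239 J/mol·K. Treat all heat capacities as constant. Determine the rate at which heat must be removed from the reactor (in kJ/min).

Q_out = 16800 kJ/min

Extent of reaction ξ = 0.778 × 8.35 / 2 = 3.2481 mol/s
Reaction term: ξ·ΔH°_rxn = 3.2481 × -86.1 = -279.67 kJ/s
Q = ΔH = -279.67 kJ/s = -279.67 kW
Heat removed = 16780 kJ/min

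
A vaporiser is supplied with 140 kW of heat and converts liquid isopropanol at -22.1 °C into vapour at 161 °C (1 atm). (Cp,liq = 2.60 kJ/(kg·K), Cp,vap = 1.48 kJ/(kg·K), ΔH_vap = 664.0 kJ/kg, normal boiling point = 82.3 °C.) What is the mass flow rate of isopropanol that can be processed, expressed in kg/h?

ṁ = 479 kg/h

Δh = 2.60×(82.3−-22.1) + 664.0 + 1.48×(161−82.3) = 1051.9 kJ/kg
Q = 140 kW = 140 kJ/s = 504000 kJ/h
ṁ = Q/Δh = 504000 / 1051.9 = 479.13 kg/h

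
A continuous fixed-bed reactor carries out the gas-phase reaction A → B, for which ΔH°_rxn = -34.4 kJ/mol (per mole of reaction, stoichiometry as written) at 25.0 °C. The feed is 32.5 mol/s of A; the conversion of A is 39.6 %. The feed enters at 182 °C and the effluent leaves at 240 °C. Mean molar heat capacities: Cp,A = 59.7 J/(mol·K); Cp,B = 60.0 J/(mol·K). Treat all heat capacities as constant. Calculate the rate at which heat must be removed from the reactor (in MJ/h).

Extent of reaction ξ = 0.396 × 32.5 = 12.87 mol/s
Reaction term: ξ·ΔH°_rxn = 12.87 × -34.4 = -442.73 kJ/s
Sensible, feed 182→25 °C: -304.62 kJ/s
Outlet flows (mol/s): A 19.63, B 12.87
Sensible, products 25→240 °C: 417.98 kJ/s
Q = ΔH = -329.36 kJ/s = -329.36 kW
Heat removed = 1185.7 MJ/h

Q_out = 1190 MJ/h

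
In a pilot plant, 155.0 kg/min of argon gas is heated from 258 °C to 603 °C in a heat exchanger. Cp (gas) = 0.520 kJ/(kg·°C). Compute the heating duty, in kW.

Q = 463 kW

Q = ṁ·Cp·ΔT = 155.0 × 0.520 × (603 − 258) = 27807 kJ/min
Converting: 27807 / 60 s = 463.45 kW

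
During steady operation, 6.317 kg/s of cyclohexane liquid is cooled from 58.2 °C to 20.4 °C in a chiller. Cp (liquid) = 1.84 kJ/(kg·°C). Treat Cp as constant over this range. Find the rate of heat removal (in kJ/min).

Q = ṁ·Cp·ΔT = 6.317 × 1.84 × (20.4 − 58.2) = -439.36 kJ/s
Cooling duty = 26362 kJ/min

Q_c = 26400 kJ/min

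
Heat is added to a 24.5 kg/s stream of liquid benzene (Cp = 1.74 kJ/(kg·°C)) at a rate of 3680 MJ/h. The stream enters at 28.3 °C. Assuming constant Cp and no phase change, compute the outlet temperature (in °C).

Q = 3680 MJ/h = 1022.2 kJ/s
ΔT = Q/(ṁ·Cp) = 1022.2/(24.5×1.74) = 23.979 K
T_out = 28.3 + 23.979 = 52.279 °C

T_out = 52.3 °C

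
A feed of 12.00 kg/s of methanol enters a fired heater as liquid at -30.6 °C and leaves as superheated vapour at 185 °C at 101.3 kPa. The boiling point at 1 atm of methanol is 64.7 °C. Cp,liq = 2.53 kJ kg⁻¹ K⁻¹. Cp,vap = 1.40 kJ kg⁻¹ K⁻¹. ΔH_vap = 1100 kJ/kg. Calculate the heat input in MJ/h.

liquid -30.6→64.7 °C: 241.11 kJ/kg
vaporisation at 64.7 °C: 1100 kJ/kg
vapour 64.7→185 °C: 168.42 kJ/kg
Δh = 241.11 + 1100 + 168.42 = 1509.5 kJ/kg
Q = ṁ·Δh = 12.00 kg/s × 1509.5 kJ/kg = 18114 kJ/s
|Q| = 18114 kW = 65212 MJ/h

Q = 65200 MJ/h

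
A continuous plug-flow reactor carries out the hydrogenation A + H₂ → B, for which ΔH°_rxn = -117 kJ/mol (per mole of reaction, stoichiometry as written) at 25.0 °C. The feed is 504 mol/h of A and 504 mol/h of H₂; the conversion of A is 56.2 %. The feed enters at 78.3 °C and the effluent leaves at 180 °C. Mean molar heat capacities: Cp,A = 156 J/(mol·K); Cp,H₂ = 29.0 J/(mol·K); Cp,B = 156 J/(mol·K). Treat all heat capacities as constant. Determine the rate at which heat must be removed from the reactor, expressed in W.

Q_out = 6930 W

Extent of reaction ξ = 0.562 × 504 = 283.25 mol/h
Reaction term: ξ·ΔH°_rxn = 283.25 × -117 = -33140 kJ/h
Sensible, feed 78.3→25 °C: -4969.7 kJ/h
Outlet flows (mol/h): A 220.75, H₂ 220.75, B 283.25
Sensible, products 25→180 °C: 13179 kJ/h
Q = ΔH = -24931 kJ/h = -6.9252 kW
Heat removed = 6925.2 W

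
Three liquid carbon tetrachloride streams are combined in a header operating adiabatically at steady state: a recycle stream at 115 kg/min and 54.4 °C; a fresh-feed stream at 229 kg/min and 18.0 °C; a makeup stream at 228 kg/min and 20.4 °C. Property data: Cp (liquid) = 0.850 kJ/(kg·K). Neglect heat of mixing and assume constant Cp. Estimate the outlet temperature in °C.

Adiabatic, steady state ⇒ Σ ṁᵢCp,ᵢ(T_out − Tᵢ) = 0
Σ ṁᵢCp,ᵢTᵢ = 115×0.850×54.4 + 229×0.850×18.0 + 228×0.850×20.4 = 12775
Σ ṁᵢCp,ᵢ = 115×0.850 + 229×0.850 + 228×0.850 = 486.2
T_out = 12775 / 486.2 = 26.275 °C

T_out = 26.3 °C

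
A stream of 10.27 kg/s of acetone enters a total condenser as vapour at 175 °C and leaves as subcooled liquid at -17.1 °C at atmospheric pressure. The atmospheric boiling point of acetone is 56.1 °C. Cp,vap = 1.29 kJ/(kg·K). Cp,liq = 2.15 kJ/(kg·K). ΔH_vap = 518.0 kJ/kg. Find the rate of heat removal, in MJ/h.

vapour 175→56.1 °C: -153.38 kJ/kg
condensation at 56.1 °C: -518 kJ/kg
liquid 56.1→-17.1 °C: -157.38 kJ/kg
Δh = -153.38 + -518 + -157.38 = -828.76 kJ/kg
Q = ṁ·Δh = 10.27 kg/s × -828.76 kJ/kg = -8511.4 kJ/s
|Q| = 8511.4 kW = 30641 MJ/h

Q_c = 30600 MJ/h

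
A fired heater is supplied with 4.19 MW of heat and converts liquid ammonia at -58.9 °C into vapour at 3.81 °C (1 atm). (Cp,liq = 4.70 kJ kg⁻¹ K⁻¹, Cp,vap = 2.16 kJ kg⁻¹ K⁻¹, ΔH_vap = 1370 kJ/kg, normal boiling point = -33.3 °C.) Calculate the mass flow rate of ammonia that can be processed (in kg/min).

ṁ = 160 kg/min

Δh = 4.70×(-33.3−-58.9) + 1370 + 2.16×(3.81−-33.3) = 1570.5 kJ/kg
Q = 4.19 MW = 4190 kJ/s = 251400 kJ/min
ṁ = Q/Δh = 251400 / 1570.5 = 160.08 kg/min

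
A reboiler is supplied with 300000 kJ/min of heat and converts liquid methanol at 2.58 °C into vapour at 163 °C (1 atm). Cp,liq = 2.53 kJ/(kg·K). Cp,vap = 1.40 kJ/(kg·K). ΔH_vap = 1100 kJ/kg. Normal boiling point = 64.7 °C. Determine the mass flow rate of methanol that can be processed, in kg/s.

Δh = 2.53×(64.7−2.58) + 1100 + 1.40×(163−64.7) = 1394.8 kJ/kg
Q = 300000 kJ/min = 5000 kJ/s = 5000 kJ/s
ṁ = Q/Δh = 5000 / 1394.8 = 3.5848 kg/s

ṁ = 3.58 kg/s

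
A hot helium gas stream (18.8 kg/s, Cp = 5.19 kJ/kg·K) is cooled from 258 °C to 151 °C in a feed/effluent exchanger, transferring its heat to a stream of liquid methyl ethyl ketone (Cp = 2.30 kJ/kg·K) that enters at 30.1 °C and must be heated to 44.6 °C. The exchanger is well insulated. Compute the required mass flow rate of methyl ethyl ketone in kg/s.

Heat released by hot stream: Q = 18.8 × 5.19 × (258 − 151) = 10440 kJ/s
Energy balance on cold side (adiabatic exchanger): Q = ṁ_c·Cp_c·(T_c,out − T_c,in)
ṁ_c = 10440 / [2.30 × (44.6 − 30.1)] = 313.05 kg/s

ṁ_c = 313 kg/s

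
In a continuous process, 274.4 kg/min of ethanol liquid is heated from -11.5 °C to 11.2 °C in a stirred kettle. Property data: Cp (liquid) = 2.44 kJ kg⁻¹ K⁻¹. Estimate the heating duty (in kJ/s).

Q = ṁ·Cp·ΔT = 274.4 × 2.44 × (11.2 − -11.5) = 15198 kJ/min
Converting: 15198 / 60 s = 253.31 kW

Q = 253 kJ/s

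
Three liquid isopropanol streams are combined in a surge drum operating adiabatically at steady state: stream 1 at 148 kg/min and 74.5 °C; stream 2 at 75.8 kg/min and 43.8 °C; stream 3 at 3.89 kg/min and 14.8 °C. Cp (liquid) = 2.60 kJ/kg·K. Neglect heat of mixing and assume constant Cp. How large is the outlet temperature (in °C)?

Energy balance with Q = 0: Σ ṁᵢCp,ᵢ(T_out − Tᵢ) = 0
T_out = Σ ṁᵢCp,ᵢTᵢ / Σ ṁᵢCp,ᵢ
      = 37449 / 591.99 = 63.26 °C

T_out = 63.3 °C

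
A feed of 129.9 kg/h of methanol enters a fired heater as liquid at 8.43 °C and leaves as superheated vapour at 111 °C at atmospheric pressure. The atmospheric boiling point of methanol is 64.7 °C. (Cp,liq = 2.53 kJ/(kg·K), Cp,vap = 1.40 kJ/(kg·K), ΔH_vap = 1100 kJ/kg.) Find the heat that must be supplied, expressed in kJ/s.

Q = 47.2 kJ/s

liquid 8.43→64.7 °C: 142.36 kJ/kg
vaporisation at 64.7 °C: 1100 kJ/kg
vapour 64.7→111 °C: 64.82 kJ/kg
Δh = 142.36 + 1100 + 64.82 = 1307.2 kJ/kg
Q = ṁ·Δh = 129.9 kg/h × 1307.2 kJ/kg = 169800 kJ/h
|Q| = 47.168 kW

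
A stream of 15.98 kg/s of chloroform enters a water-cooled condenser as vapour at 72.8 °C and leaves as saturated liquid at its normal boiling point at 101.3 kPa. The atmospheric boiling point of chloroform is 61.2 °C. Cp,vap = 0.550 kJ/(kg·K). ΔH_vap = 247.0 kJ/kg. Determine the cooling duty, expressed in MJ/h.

vapour 72.8→61.2 °C: -6.38 kJ/kg
condensation at 61.2 °C: -247 kJ/kg
Δh = -6.38 + -247 = -253.38 kJ/kg
Q = ṁ·Δh = 15.98 kg/s × -253.38 kJ/kg = -4049 kJ/s
|Q| = 4049 kW = 14576 MJ/h

Q_c = 14600 MJ/h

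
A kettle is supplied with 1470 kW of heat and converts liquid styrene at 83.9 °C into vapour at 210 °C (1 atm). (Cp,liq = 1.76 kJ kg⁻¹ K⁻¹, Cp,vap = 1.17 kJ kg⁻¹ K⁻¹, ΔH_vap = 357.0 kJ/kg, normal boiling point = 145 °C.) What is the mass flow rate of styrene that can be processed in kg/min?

Δh = 1.76×(145−83.9) + 357.0 + 1.17×(210−145) = 540.59 kJ/kg
Q = 1470 kW = 1470 kJ/s = 88200 kJ/min
ṁ = Q/Δh = 88200 / 540.59 = 163.16 kg/min

ṁ = 163 kg/min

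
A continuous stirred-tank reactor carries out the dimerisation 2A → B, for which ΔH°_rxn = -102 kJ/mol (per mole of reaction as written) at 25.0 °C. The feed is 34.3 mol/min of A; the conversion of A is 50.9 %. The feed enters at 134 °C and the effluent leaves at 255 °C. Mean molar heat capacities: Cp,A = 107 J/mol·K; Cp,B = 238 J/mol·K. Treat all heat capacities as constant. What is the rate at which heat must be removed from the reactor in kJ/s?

Extent of reaction ξ = 0.509 × 34.3 / 2 = 8.7294 mol/min
Reaction term: ξ·ΔH°_rxn = 8.7294 × -102 = -890.39 kJ/min
Sensible, feed 134→25 °C: -400.04 kJ/min
Outlet flows (mol/min): A 16.841, B 8.7294
Sensible, products 25→255 °C: 892.31 kJ/min
Q = ΔH = -398.13 kJ/min = -6.6354 kW
Heat removed = 6.6354 kJ/s

Q_out = 6.64 kJ/s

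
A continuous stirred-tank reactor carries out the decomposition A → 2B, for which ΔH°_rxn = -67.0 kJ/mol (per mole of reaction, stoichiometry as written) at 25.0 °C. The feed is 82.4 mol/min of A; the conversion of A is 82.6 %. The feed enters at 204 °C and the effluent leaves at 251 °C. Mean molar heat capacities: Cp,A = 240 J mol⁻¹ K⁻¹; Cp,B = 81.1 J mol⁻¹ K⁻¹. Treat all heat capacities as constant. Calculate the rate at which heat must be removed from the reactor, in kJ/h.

Q_out = 290000 kJ/h

Extent of reaction ξ = 0.826 × 82.4 = 68.062 mol/min
Reaction term: ξ·ΔH°_rxn = 68.062 × -67.0 = -4560.2 kJ/min
Sensible, feed 204→25 °C: -3539.9 kJ/min
Outlet flows (mol/min): A 14.338, B 136.12
Sensible, products 25→251 °C: 3272.6 kJ/min
Q = ΔH = -4827.4 kJ/min = -80.457 kW
Heat removed = 289650 kJ/h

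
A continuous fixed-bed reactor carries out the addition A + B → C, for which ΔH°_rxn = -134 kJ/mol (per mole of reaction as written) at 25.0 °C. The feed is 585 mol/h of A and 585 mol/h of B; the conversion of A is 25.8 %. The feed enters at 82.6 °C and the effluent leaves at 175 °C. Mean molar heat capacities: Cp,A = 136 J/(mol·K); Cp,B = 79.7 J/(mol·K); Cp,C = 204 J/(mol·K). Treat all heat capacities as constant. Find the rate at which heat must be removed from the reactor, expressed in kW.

Extent of reaction ξ = 0.258 × 585 = 150.93 mol/h
Reaction term: ξ·ΔH°_rxn = 150.93 × -134 = -20225 kJ/h
Sensible, feed 82.6→25 °C: -7268.2 kJ/h
Outlet flows (mol/h): A 434.07, B 434.07, C 150.93
Sensible, products 25→175 °C: 18663 kJ/h
Q = ΔH = -8830.1 kJ/h = -2.4528 kW
Heat removed = 2.4528 kW

Q_out = 2.45 kW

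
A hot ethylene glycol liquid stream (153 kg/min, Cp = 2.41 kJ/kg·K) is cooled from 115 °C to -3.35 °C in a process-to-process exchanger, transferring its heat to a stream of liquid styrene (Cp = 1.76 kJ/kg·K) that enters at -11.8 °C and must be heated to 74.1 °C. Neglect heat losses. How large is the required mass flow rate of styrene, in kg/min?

Heat released by hot stream: Q = 153 × 2.41 × (115 − -3.35) = 43639 kJ/min
Energy balance on cold side (adiabatic exchanger): Q = ṁ_c·Cp_c·(T_c,out − T_c,in)
ṁ_c = 43639 / [1.76 × (74.1 − -11.8)] = 288.65 kg/min

ṁ_c = 289 kg/min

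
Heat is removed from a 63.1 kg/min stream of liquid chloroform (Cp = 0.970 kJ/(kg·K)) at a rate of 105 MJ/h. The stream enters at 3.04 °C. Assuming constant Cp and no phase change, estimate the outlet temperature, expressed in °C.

Q = 105 MJ/h = 1750 kJ/min
ΔT = Q/(ṁ·Cp) = 1750/(63.1×0.970) = 28.592 K
T_out = 3.04 − 28.592 = -25.552 °C

T_out = -25.6 °C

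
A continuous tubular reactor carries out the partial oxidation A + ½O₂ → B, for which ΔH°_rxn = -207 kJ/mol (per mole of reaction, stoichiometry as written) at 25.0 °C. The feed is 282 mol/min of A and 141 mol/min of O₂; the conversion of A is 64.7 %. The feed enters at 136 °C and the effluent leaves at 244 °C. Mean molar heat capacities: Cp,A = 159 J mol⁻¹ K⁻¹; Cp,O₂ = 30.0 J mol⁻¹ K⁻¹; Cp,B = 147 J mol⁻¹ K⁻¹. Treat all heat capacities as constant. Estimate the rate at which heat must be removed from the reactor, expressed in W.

Q_out = 559000 W

Extent of reaction ξ = 0.647 × 282 = 182.45 mol/min
Reaction term: ξ·ΔH°_rxn = 182.45 × -207 = -37768 kJ/min
Sensible, feed 136→25 °C: -5446.5 kJ/min
Outlet flows (mol/min): A 99.546, O₂ 49.773, B 182.45
Sensible, products 25→244 °C: 9667 kJ/min
Q = ΔH = -33547 kJ/min = -559.12 kW
Heat removed = 559120 W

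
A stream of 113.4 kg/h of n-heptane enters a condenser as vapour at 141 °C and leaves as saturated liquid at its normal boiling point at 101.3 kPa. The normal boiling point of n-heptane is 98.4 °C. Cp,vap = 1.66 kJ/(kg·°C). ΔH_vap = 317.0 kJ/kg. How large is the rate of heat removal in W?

Q_c = 12200 W

vapour 141→98.4 °C: -70.716 kJ/kg
condensation at 98.4 °C: -317 kJ/kg
Δh = -70.716 + -317 = -387.72 kJ/kg
Q = ṁ·Δh = 113.4 kg/h × -387.72 kJ/kg = -43967 kJ/h
|Q| = 12.213 kW = 12213 W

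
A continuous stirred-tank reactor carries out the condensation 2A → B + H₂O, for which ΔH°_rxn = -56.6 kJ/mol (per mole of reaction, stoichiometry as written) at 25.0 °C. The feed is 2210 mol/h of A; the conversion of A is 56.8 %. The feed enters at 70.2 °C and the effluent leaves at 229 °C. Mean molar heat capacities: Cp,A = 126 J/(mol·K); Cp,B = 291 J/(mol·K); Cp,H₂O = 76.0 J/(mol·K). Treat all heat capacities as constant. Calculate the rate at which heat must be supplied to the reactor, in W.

Q_in = 6510 W

Extent of reaction ξ = 0.568 × 2210 / 2 = 627.64 mol/h
Reaction term: ξ·ΔH°_rxn = 627.64 × -56.6 = -35524 kJ/h
Sensible, feed 70.2→25 °C: -12586 kJ/h
Outlet flows (mol/h): A 954.72, B 627.64, H₂O 627.64
Sensible, products 25→229 °C: 71530 kJ/h
Q = ΔH = 23419 kJ/h = 6.5054 kW
Heat supplied = 6505.4 W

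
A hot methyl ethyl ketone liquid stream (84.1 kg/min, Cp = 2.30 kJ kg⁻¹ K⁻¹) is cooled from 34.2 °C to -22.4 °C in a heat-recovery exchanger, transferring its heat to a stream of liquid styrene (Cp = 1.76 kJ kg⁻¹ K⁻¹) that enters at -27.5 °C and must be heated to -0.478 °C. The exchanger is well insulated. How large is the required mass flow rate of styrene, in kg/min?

Heat released by hot stream: Q = 84.1 × 2.30 × (34.2 − -22.4) = 10948 kJ/min
Energy balance on cold side (adiabatic exchanger): Q = ṁ_c·Cp_c·(T_c,out − T_c,in)
ṁ_c = 10948 / [1.76 × (-0.478 − -27.5)] = 230.2 kg/min

ṁ_c = 230 kg/min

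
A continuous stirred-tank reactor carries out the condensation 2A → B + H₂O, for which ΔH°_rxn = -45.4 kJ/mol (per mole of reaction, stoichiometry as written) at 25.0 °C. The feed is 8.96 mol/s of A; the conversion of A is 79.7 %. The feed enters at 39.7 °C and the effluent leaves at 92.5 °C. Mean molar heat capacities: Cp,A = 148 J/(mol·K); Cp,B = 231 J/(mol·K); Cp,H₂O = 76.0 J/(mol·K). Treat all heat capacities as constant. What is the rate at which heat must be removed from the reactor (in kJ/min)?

Q_out = 5370 kJ/min

Extent of reaction ξ = 0.797 × 8.96 / 2 = 3.5706 mol/s
Reaction term: ξ·ΔH°_rxn = 3.5706 × -45.4 = -162.1 kJ/s
Sensible, feed 39.7→25 °C: -19.493 kJ/s
Outlet flows (mol/s): A 1.8189, B 3.5706, H₂O 3.5706
Sensible, products 25→92.5 °C: 92.162 kJ/s
Q = ΔH = -89.435 kJ/s = -89.435 kW
Heat removed = 5366.1 kJ/min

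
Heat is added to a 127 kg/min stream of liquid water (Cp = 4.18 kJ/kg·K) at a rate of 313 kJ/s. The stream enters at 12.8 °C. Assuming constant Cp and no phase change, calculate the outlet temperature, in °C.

Q = 313 kJ/s = 18780 kJ/min
ΔT = Q/(ṁ·Cp) = 18780/(127×4.18) = 35.377 K
T_out = 12.8 + 35.377 = 48.177 °C

T_out = 48.2 °C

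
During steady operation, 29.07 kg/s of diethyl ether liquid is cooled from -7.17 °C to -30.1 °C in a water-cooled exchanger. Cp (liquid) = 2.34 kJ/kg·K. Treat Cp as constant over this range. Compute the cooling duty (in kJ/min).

Q_c = 93600 kJ/min

Q = ṁ·Cp·ΔT = 29.07 × 2.34 × (-30.1 − -7.17) = -1559.8 kJ/s
Cooling duty = 93587 kJ/min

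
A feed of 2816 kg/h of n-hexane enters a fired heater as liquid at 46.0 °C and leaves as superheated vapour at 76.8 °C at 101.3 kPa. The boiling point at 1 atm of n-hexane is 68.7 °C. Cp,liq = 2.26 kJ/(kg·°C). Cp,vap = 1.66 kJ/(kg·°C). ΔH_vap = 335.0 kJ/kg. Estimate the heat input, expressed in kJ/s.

liquid 46.0→68.7 °C: 51.302 kJ/kg
vaporisation at 68.7 °C: 335 kJ/kg
vapour 68.7→76.8 °C: 13.446 kJ/kg
Δh = 51.302 + 335 + 13.446 = 399.75 kJ/kg
Q = ṁ·Δh = 2816 kg/h × 399.75 kJ/kg = 1.1257e+06 kJ/h
|Q| = 312.69 kW

Q = 313 kJ/s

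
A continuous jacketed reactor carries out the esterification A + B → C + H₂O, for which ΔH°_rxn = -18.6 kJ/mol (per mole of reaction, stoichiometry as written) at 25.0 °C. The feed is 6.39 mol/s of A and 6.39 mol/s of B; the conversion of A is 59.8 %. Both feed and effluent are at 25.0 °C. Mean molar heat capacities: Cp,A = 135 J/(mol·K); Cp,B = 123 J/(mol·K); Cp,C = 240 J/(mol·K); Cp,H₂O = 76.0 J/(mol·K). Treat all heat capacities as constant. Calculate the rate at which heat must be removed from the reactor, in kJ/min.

Extent of reaction ξ = 0.598 × 6.39 = 3.8212 mol/s
Reaction term: ξ·ΔH°_rxn = 3.8212 × -18.6 = -71.075 kJ/s
Q = ΔH = -71.075 kJ/s = -71.075 kW
Heat removed = 4264.5 kJ/min

Q_out = 4260 kJ/min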